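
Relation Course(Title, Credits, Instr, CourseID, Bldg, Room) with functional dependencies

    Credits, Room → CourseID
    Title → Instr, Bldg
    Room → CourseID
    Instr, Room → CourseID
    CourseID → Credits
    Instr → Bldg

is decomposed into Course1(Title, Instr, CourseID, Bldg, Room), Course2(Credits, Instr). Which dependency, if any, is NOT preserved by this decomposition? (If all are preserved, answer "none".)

CourseID → Credits

Check CourseID → Credits: no single fragment contains all of {Credits, CourseID}, and the restricted closure of {CourseID} across the fragments never reaches {Credits}.
Credits, Room → CourseID is preserved.
Title → Instr, Bldg is preserved.
Room → CourseID is preserved.
Instr, Room → CourseID is preserved.
Instr → Bldg is preserved.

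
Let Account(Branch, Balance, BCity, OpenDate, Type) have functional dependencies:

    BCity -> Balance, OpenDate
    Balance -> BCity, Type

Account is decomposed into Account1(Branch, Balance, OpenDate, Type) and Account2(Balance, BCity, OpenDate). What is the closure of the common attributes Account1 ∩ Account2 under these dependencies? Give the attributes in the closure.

Account1 ∩ Account2 = {Balance, OpenDate}.
Balance → BCity, Type applies, adding BCity, Type
Closure: {Balance, BCity, OpenDate, Type}.

Balance, BCity, OpenDate, Type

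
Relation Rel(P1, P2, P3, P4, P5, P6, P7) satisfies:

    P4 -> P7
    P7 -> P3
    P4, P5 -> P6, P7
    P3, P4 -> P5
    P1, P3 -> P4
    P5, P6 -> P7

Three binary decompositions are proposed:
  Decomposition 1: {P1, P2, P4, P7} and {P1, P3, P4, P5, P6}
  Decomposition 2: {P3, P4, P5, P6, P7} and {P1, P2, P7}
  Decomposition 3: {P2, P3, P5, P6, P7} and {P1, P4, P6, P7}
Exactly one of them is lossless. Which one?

Decomposition 1: common = {P1, P4}, closure = {P1, P3, P4, P5, P6, P7} → lossless.
Decomposition 2: common = {P7}, closure = {P3, P7} → lossy.
Decomposition 3: common = {P6, P7}, closure = {P3, P6, P7} → lossy.

Decomposition 1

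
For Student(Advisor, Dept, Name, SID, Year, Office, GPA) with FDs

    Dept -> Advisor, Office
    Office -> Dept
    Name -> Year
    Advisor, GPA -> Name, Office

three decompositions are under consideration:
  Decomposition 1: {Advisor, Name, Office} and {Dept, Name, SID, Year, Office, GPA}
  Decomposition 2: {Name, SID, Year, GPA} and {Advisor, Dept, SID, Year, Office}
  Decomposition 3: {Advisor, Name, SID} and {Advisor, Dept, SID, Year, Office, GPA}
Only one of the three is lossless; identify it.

Decomposition 1: common = {Name, Office}, closure = {Advisor, Dept, Name, Year, Office} → lossless.
Decomposition 2: common = {SID, Year}, closure = {SID, Year} → lossy.
Decomposition 3: common = {Advisor, SID}, closure = {Advisor, SID} → lossy.

Decomposition 1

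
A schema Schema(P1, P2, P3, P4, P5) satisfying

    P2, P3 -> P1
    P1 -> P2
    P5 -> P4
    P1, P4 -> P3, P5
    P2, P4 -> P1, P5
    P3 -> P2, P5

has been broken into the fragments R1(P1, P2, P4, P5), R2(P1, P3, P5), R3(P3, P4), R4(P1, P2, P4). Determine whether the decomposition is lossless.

Chase test. Columns are P1, P2, P3, P4, P5; row i has aⱼ where attribute j ∈ Ri, else bᵢⱼ.
Initial tableau (one row per fragment):
  row 1: a1 a2 b13 a4 a5
  row 2: a1 b22 a3 b24 a5
  row 3: b31 b32 a3 a4 b35
  row 4: a1 a2 b43 a4 b45
Rows 1 and 2 agree on P1; apply P1→P2 and equate their P2 entries.
Rows 1 and 2 agree on P5; apply P5→P4 and equate their P4 entries.
Rows 1 and 2 agree on P1, P4; apply P1, P4→P3, P5 and equate their P3, P5 entries.
Rows 1 and 4 agree on P1, P4; apply P1, P4→P3, P5 and equate their P3, P5 entries.
Rows 1 and 3 agree on P3; apply P3→P2, P5 and equate their P2, P5 entries.
Rows 1 and 3 agree on P2, P3; apply P2, P3→P1 and equate their P1 entries.
Row 1 is now all distinguished symbols — the join is lossless.

Yes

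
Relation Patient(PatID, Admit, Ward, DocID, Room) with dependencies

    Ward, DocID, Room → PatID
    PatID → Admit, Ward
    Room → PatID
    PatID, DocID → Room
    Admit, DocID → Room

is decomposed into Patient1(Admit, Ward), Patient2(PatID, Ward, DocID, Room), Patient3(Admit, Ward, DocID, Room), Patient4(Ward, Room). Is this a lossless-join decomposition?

Yes

Chase test. Columns are PatID, Admit, Ward, DocID, Room; row i has aⱼ where attribute j ∈ Patienti, else bᵢⱼ.
Initial tableau (one row per fragment):
  row 1: b11 a2 a3 b14 b15
  row 2: a1 b22 a3 a4 a5
  row 3: b31 a2 a3 a4 a5
  row 4: b41 b42 a3 b44 a5
Rows 2 and 3 agree on Ward, DocID, Room; apply Ward, DocID, Room→PatID and equate their PatID entries.
Rows 2 and 3 agree on PatID; apply PatID→Admit, Ward and equate their Admit, Ward entries.
Rows 2 and 4 agree on Room; apply Room→PatID and equate their PatID entries.
Rows 2 and 4 agree on PatID; apply PatID→Admit, Ward and equate their Admit, Ward entries.
Row 2 is now all distinguished symbols — the join is lossless.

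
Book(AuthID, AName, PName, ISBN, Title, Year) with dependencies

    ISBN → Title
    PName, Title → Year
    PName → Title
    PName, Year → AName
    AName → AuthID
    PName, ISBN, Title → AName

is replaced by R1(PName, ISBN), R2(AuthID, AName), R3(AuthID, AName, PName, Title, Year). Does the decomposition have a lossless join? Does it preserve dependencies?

lossless but not dependency-preserving

Lossless test (chase): Rows 1 and 3 agree on PName; apply PName→Title and equate their Title entries. Rows 1 and 3 agree on PName, Title; apply PName, Title→Year and equate their Year entries. Rows 1 and 3 agree on PName, Year; apply PName, Year→AName and equate their AName entries. Rows 1 and 2 agree on AName; apply AName→AuthID and equate their AuthID entries. Row 1 is now all distinguished symbols — the join is lossless.
Dependency preservation: the restricted closure of {ISBN} across the fragments never reaches {Title}, so ISBN → Title cannot be enforced without a join — not preserved.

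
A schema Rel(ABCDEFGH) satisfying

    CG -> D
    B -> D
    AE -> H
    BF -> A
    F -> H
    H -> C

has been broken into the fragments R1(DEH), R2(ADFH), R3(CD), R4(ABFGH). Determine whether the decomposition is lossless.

No

Chase test. Columns are ABCDEFGH; row i has aⱼ where attribute j ∈ Ri, else bᵢⱼ.
Initial tableau (one row per fragment):
  row 1: b11 b12 b13 a4 a5 b16 b17 a8
  row 2: a1 b22 b23 a4 b25 a6 b27 a8
  row 3: b31 b32 a3 a4 b35 b36 b37 b38
  row 4: a1 a2 b43 b44 b45 a6 a7 a8
Rows 1 and 2 agree on H; apply H→C and equate their C entries.
Rows 1 and 4 agree on H; apply H→C and equate their C entries.
No row becomes fully distinguished — the join is lossy.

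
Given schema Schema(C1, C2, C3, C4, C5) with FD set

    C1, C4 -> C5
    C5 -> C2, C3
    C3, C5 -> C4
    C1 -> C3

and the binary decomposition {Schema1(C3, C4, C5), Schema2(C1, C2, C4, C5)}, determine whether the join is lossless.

Yes

Common attributes: Schema1 ∩ Schema2 = {C4, C5}.
Closure of {C4, C5}: C5 → C2, C3 applies, adding C2, C3. So (C4, C5)⁺ = {C2, C3, C4, C5}.
This closure contains every attribute of Schema1, so Schema1 ∩ Schema2 → Schema1. The join is lossless.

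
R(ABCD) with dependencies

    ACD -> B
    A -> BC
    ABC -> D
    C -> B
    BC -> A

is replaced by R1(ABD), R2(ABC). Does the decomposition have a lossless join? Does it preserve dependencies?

lossless and dependency-preserving

Lossless test: (AB)⁺ = {ABCD}, which contains all of one fragment — lossless.
Dependency preservation: ACD → B; ABC → D are not contained in any single fragment, but the restricted closure of each left-hand side across the fragments still reaches the right-hand side; the remaining FDs each lie inside some fragment. All dependencies are preserved.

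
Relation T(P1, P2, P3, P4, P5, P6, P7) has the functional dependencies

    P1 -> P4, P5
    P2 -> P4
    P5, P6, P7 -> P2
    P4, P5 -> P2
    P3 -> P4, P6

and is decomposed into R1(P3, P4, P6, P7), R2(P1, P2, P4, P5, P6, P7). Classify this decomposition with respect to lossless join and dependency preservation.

lossy but dependency-preserving

Lossless test: (P4, P6, P7)⁺ = {P4, P6, P7}, which is a superkey of neither fragment — lossy.
Dependency preservation: every FD's attributes lie within a single fragment, so each can be enforced locally — preserved.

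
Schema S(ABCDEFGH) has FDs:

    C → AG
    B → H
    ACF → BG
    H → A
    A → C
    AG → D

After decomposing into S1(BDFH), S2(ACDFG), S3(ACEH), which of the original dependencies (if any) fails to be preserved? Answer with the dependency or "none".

ACF → BG

Check ACF → BG: no single fragment contains all of {ABCFG}, and the restricted closure of {ACF} across the fragments never reaches {BG}.
C → AG is preserved.
B → H is preserved.
H → A is preserved.
A → C is preserved.
AG → D is preserved.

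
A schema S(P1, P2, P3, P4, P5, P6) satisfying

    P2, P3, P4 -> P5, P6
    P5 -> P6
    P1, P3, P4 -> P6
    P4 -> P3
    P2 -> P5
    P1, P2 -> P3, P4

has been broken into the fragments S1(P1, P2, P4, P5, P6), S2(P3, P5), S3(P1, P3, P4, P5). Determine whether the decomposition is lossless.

Chase test. Columns are P1, P2, P3, P4, P5, P6; row i has aⱼ where attribute j ∈ Si, else bᵢⱼ.
Initial tableau (one row per fragment):
  row 1: a1 a2 b13 a4 a5 a6
  row 2: b21 b22 a3 b24 a5 b26
  row 3: a1 b32 a3 a4 a5 b36
Rows 1 and 2 agree on P5; apply P5→P6 and equate their P6 entries.
Rows 1 and 3 agree on P5; apply P5→P6 and equate their P6 entries.
Rows 1 and 3 agree on P4; apply P4→P3 and equate their P3 entries.
Row 1 is now all distinguished symbols — the join is lossless.

Yes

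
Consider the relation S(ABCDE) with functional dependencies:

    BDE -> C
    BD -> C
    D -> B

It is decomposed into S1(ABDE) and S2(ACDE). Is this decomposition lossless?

Yes

Common attributes: S1 ∩ S2 = {ADE}.
Closure of {ADE}: D → B applies, adding B; BDE → C applies, adding C. So (ADE)⁺ = {ABCDE}.
This closure contains every attribute of S1, so S1 ∩ S2 → S1. The join is lossless.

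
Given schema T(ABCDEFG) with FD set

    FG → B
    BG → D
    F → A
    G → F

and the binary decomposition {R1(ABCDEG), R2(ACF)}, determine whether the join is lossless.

Common attributes: R1 ∩ R2 = {AC}.
No dependency enlarges {AC}, so (AC)⁺ = {AC}.
The closure contains neither all of R1 = {ABCDEG} nor all of R2 = {ACF}, so the common attributes are not a superkey of either fragment. The join is lossy.

No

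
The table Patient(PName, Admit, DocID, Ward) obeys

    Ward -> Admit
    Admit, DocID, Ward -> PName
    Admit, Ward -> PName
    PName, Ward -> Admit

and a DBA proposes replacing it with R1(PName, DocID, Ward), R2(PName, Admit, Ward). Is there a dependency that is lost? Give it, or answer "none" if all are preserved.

none

Ward → Admit lies within R2.
Admit, DocID, Ward → PName: restricted closure across fragments reaches PName.
Admit, Ward → PName lies within R2.
PName, Ward → Admit lies within R2.
Every dependency is enforceable on the fragments, so the decomposition is dependency-preserving.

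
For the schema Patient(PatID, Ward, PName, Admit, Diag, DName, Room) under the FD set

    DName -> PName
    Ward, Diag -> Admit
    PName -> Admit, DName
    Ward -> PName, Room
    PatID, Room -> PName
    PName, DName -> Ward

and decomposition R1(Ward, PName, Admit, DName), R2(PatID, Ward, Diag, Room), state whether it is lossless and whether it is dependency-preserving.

lossless and dependency-preserving

Lossless test: (Ward)⁺ = {Ward, PName, Admit, DName, Room}, which contains all of one fragment — lossless.
Dependency preservation: Ward, Diag → Admit; Ward → PName, Room; PatID, Room → PName are not contained in any single fragment, but the restricted closure of each left-hand side across the fragments still reaches the right-hand side; the remaining FDs each lie inside some fragment. All dependencies are preserved.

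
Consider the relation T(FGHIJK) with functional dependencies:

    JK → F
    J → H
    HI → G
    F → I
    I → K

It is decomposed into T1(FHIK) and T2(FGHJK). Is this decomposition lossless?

Common attributes: T1 ∩ T2 = {FHK}.
Closure of {FHK}: F → I applies, adding I; HI → G applies, adding G. So (FHK)⁺ = {FGHIK}.
This closure contains every attribute of T1, so T1 ∩ T2 → T1. The join is lossless.

Yes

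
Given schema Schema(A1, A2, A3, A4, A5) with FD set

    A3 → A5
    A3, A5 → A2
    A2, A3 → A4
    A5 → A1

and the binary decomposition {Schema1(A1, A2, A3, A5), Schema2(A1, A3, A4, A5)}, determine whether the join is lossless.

Common attributes: Schema1 ∩ Schema2 = {A1, A3, A5}.
Closure of {A1, A3, A5}: A3, A5 → A2 applies, adding A2; A2, A3 → A4 applies, adding A4. So (A1, A3, A5)⁺ = {A1, A2, A3, A4, A5}.
This closure contains every attribute of Schema1, so Schema1 ∩ Schema2 → Schema1. The join is lossless.

Yes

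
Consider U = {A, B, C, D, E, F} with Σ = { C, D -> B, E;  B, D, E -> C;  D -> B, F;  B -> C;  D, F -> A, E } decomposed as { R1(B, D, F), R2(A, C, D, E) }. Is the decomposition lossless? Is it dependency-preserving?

lossless but not dependency-preserving

Lossless test: (D)⁺ = {A, B, C, D, E, F}, which contains all of one fragment — lossless.
Dependency preservation: the restricted closure of {B} across the fragments never reaches {C}, so B → C cannot be enforced without a join — not preserved.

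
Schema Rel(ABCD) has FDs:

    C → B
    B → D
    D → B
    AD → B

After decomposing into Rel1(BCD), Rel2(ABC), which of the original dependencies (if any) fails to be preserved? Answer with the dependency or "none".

C → B lies within Rel1.
B → D lies within Rel1.
D → B lies within Rel1.
AD → B: restricted closure across fragments reaches B.
Every dependency is enforceable on the fragments, so the decomposition is dependency-preserving.

none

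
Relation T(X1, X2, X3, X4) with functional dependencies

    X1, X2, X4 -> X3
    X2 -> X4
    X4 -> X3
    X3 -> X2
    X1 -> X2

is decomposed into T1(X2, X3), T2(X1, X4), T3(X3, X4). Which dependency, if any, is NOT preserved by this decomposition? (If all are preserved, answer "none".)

X1, X2, X4 → X3: restricted closure across fragments reaches X3.
X2 → X4: restricted closure across fragments reaches X4.
X4 → X3 lies within T3.
X3 → X2 lies within T1.
X1 → X2: restricted closure across fragments reaches X2.
Every dependency is enforceable on the fragments, so the decomposition is dependency-preserving.

none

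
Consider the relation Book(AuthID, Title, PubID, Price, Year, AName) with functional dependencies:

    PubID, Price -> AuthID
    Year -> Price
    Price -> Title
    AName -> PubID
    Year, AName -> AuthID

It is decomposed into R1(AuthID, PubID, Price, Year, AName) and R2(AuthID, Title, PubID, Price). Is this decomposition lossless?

Common attributes: R1 ∩ R2 = {AuthID, PubID, Price}.
Closure of {AuthID, PubID, Price}: Price → Title applies, adding Title. So (AuthID, PubID, Price)⁺ = {AuthID, Title, PubID, Price}.
This closure contains every attribute of R2, so R1 ∩ R2 → R2. The join is lossless.

Yes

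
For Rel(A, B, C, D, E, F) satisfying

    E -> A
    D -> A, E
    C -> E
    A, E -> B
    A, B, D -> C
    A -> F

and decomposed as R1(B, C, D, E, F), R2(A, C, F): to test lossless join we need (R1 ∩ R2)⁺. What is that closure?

A, B, C, E, F

R1 ∩ R2 = {C, F}.
C → E applies, adding E
E → A applies, adding A
A, E → B applies, adding B
Closure: {A, B, C, E, F}.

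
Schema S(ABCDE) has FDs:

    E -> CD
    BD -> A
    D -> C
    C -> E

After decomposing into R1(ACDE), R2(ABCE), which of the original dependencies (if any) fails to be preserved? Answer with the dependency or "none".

none

E → CD lies within R1.
BD → A: restricted closure across fragments reaches A.
D → C lies within R1.
C → E lies within R1.
Every dependency is enforceable on the fragments, so the decomposition is dependency-preserving.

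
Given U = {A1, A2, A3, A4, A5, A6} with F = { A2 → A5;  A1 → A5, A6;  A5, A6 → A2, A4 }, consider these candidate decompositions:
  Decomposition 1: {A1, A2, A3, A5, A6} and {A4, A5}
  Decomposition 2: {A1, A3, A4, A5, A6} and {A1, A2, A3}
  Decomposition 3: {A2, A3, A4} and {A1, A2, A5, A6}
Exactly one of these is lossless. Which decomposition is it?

Decomposition 1: common = {A5}, closure = {A5} → lossy.
Decomposition 2: common = {A1, A3}, closure = {A1, A2, A3, A4, A5, A6} → lossless.
Decomposition 3: common = {A2}, closure = {A2, A5} → lossy.

Decomposition 2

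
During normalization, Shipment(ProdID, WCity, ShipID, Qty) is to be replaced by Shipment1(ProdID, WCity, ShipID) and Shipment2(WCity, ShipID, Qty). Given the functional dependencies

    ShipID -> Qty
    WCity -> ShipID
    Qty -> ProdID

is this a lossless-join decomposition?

Yes

Common attributes: Shipment1 ∩ Shipment2 = {WCity, ShipID}.
Closure of {WCity, ShipID}: ShipID → Qty applies, adding Qty; Qty → ProdID applies, adding ProdID. So (WCity, ShipID)⁺ = {ProdID, WCity, ShipID, Qty}.
This closure contains every attribute of Shipment1, so Shipment1 ∩ Shipment2 → Shipment1. The join is lossless.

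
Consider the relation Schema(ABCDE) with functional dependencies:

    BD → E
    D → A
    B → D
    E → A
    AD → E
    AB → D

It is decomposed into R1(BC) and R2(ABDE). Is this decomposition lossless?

Yes

Common attributes: R1 ∩ R2 = {B}.
Closure of {B}: B → D applies, adding D; BD → E applies, adding E; D → A applies, adding A. So (B)⁺ = {ABDE}.
This closure contains every attribute of R2, so R1 ∩ R2 → R2. The join is lossless.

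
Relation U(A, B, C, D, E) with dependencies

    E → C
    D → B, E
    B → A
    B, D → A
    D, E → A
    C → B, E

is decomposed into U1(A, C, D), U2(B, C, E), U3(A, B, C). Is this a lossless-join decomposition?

Yes

Chase test. Columns are A, B, C, D, E; row i has aⱼ where attribute j ∈ Ui, else bᵢⱼ.
Initial tableau (one row per fragment):
  row 1: a1 b12 a3 a4 b15
  row 2: b21 a2 a3 b24 a5
  row 3: a1 a2 a3 b34 b35
Rows 2 and 3 agree on B; apply B→A and equate their A entries.
Rows 1 and 2 agree on C; apply C→B, E and equate their B, E entries.
Rows 1 and 3 agree on C; apply C→B, E and equate their B, E entries.
Row 1 is now all distinguished symbols — the join is lossless.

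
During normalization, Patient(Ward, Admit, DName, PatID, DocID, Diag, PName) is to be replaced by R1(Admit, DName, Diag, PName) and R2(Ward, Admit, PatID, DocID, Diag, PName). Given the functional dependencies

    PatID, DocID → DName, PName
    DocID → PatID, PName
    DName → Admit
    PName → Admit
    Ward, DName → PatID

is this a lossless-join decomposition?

Common attributes: R1 ∩ R2 = {Admit, Diag, PName}.
No dependency enlarges {Admit, Diag, PName}, so (Admit, Diag, PName)⁺ = {Admit, Diag, PName}.
The closure contains neither all of R1 = {Admit, DName, Diag, PName} nor all of R2 = {Ward, Admit, PatID, DocID, Diag, PName}, so the common attributes are not a superkey of either fragment. The join is lossy.

No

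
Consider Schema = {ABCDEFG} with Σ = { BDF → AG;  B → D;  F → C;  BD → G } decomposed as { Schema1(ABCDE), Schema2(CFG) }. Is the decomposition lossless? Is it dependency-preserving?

lossy and not dependency-preserving

Lossless test: (C)⁺ = {C}, which is a superkey of neither fragment — lossy.
Dependency preservation: the restricted closure of {BDF} across the fragments never reaches {AG}, so BDF → AG cannot be enforced without a join — not preserved.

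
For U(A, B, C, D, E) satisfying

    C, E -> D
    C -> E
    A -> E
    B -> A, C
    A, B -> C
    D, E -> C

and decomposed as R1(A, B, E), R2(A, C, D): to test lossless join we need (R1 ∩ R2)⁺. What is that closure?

A, E

R1 ∩ R2 = {A}.
A → E applies, adding E
Closure: {A, E}.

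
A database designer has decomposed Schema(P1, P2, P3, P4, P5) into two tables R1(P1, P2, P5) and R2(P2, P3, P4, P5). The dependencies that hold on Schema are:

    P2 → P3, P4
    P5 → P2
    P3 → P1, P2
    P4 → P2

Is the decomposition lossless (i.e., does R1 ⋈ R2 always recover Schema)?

Yes

Common attributes: R1 ∩ R2 = {P2, P5}.
Closure of {P2, P5}: P2 → P3, P4 applies, adding P3, P4; P3 → P1, P2 applies, adding P1. So (P2, P5)⁺ = {P1, P2, P3, P4, P5}.
This closure contains every attribute of R1, so R1 ∩ R2 → R1. The join is lossless.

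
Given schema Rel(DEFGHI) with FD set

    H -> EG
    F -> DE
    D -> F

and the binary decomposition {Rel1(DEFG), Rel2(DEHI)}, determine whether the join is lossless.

No

Common attributes: Rel1 ∩ Rel2 = {DE}.
Closure of {DE}: D → F applies, adding F. So (DE)⁺ = {DEF}.
The closure contains neither all of Rel1 = {DEFG} nor all of Rel2 = {DEHI}, so the common attributes are not a superkey of either fragment. The join is lossy.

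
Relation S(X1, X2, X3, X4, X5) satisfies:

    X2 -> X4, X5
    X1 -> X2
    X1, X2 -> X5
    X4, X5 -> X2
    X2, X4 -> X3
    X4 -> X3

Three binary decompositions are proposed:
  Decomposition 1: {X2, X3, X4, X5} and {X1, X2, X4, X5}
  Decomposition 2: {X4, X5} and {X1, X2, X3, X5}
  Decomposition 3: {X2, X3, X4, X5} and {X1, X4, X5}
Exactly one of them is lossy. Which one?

Decomposition 2

Decomposition 1: common = {X2, X4, X5}, closure = {X2, X3, X4, X5} → lossless.
Decomposition 2: common = {X5}, closure = {X5} → lossy.
Decomposition 3: common = {X4, X5}, closure = {X2, X3, X4, X5} → lossless.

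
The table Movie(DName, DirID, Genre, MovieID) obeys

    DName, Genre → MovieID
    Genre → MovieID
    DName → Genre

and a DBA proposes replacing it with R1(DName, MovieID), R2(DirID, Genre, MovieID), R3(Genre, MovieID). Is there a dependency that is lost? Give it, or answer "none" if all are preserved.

DName → Genre

Check DName → Genre: no single fragment contains all of {DName, Genre}, and the restricted closure of {DName} across the fragments never reaches {Genre}.
DName, Genre → MovieID is preserved.
Genre → MovieID is preserved.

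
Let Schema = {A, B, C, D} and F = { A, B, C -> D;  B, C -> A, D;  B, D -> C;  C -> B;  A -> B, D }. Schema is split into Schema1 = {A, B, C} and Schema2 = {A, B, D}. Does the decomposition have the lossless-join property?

Yes

Common attributes: Schema1 ∩ Schema2 = {A, B}.
Closure of {A, B}: A → B, D applies, adding D; B, D → C applies, adding C. So (A, B)⁺ = {A, B, C, D}.
This closure contains every attribute of Schema1, so Schema1 ∩ Schema2 → Schema1. The join is lossless.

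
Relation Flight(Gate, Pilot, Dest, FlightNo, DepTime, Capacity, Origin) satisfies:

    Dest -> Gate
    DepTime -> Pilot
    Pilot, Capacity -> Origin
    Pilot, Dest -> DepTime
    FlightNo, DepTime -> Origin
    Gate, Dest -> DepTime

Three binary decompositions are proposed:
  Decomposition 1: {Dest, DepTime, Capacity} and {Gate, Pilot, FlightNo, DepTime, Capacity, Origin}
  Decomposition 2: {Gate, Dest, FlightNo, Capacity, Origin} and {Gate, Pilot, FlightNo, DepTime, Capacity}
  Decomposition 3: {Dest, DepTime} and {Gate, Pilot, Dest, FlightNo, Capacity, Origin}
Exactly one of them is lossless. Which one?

Decomposition 3

Decomposition 1: common = {DepTime, Capacity}, closure = {Pilot, DepTime, Capacity, Origin} → lossy.
Decomposition 2: common = {Gate, FlightNo, Capacity}, closure = {Gate, FlightNo, Capacity} → lossy.
Decomposition 3: common = {Dest}, closure = {Gate, Pilot, Dest, DepTime} → lossless.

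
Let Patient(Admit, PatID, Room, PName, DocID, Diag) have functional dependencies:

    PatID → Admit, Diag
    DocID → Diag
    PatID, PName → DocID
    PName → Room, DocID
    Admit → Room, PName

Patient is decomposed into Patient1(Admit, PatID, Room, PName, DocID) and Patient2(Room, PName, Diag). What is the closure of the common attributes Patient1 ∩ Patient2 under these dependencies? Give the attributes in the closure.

Room, PName, DocID, Diag

Patient1 ∩ Patient2 = {Room, PName}.
PName → Room, DocID applies, adding DocID
DocID → Diag applies, adding Diag
Closure: {Room, PName, DocID, Diag}.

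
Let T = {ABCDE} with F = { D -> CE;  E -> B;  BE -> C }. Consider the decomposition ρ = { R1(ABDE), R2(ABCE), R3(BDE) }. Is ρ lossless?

Yes

Chase test. Columns are ABCDE; row i has aⱼ where attribute j ∈ Ri, else bᵢⱼ.
Initial tableau (one row per fragment):
  row 1: a1 a2 b13 a4 a5
  row 2: a1 a2 a3 b24 a5
  row 3: b31 a2 b33 a4 a5
Rows 1 and 3 agree on D; apply D→CE and equate their CE entries.
Rows 1 and 2 agree on BE; apply BE→C and equate their C entries.
Row 1 is now all distinguished symbols — the join is lossless.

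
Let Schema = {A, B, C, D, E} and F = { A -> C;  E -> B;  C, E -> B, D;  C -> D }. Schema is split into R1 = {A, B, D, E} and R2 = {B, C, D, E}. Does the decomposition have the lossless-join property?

No

Common attributes: R1 ∩ R2 = {B, D, E}.
No dependency enlarges {B, D, E}, so (B, D, E)⁺ = {B, D, E}.
The closure contains neither all of R1 = {A, B, D, E} nor all of R2 = {B, C, D, E}, so the common attributes are not a superkey of either fragment. The join is lossy.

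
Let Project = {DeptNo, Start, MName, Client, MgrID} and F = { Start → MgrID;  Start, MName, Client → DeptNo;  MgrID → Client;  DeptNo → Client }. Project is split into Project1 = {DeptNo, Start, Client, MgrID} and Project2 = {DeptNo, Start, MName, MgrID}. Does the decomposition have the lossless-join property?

Yes

Common attributes: Project1 ∩ Project2 = {DeptNo, Start, MgrID}.
Closure of {DeptNo, Start, MgrID}: MgrID → Client applies, adding Client. So (DeptNo, Start, MgrID)⁺ = {DeptNo, Start, Client, MgrID}.
This closure contains every attribute of Project1, so Project1 ∩ Project2 → Project1. The join is lossless.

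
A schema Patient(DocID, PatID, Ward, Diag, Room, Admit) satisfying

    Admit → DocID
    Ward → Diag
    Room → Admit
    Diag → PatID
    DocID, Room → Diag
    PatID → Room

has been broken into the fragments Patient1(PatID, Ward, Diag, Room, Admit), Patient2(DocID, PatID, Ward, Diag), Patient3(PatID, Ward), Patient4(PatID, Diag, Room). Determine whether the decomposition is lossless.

Yes

Chase test. Columns are DocID, PatID, Ward, Diag, Room, Admit; row i has aⱼ where attribute j ∈ Patienti, else bᵢⱼ.
Initial tableau (one row per fragment):
  row 1: b11 a2 a3 a4 a5 a6
  row 2: a1 a2 a3 a4 b25 b26
  row 3: b31 a2 a3 b34 b35 b36
  row 4: b41 a2 b43 a4 a5 b46
Rows 1 and 3 agree on Ward; apply Ward→Diag and equate their Diag entries.
Rows 1 and 4 agree on Room; apply Room→Admit and equate their Admit entries.
Rows 1 and 2 agree on PatID; apply PatID→Room and equate their Room entries.
Rows 1 and 3 agree on PatID; apply PatID→Room and equate their Room entries.
Rows 1 and 4 agree on Admit; apply Admit→DocID and equate their DocID entries.
Rows 1 and 2 agree on Room; apply Room→Admit and equate their Admit entries.
Rows 1 and 3 agree on Room; apply Room→Admit and equate their Admit entries.
Rows 1 and 2 agree on Admit; apply Admit→DocID and equate their DocID entries.
Rows 1 and 3 agree on Admit; apply Admit→DocID and equate their DocID entries.
Row 1 is now all distinguished symbols — the join is lossless.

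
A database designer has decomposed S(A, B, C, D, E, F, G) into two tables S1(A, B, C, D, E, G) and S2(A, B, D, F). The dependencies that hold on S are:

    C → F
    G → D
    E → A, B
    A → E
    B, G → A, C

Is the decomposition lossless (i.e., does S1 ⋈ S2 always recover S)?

No

Common attributes: S1 ∩ S2 = {A, B, D}.
Closure of {A, B, D}: A → E applies, adding E. So (A, B, D)⁺ = {A, B, D, E}.
The closure contains neither all of S1 = {A, B, C, D, E, G} nor all of S2 = {A, B, D, F}, so the common attributes are not a superkey of either fragment. The join is lossy.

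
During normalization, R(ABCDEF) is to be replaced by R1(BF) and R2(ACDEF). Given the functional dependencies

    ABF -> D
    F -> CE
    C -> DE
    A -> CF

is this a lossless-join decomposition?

No

Common attributes: R1 ∩ R2 = {F}.
Closure of {F}: F → CE applies, adding CE; C → DE applies, adding D. So (F)⁺ = {CDEF}.
The closure contains neither all of R1 = {BF} nor all of R2 = {ACDEF}, so the common attributes are not a superkey of either fragment. The join is lossy.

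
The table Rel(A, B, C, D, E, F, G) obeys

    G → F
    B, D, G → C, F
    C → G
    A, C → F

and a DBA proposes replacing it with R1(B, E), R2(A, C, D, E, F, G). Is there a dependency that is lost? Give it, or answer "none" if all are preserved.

Check B, D, G → C, F: no single fragment contains all of {B, C, D, F, G}, and the restricted closure of {B, D, G} across the fragments never reaches {C, F}.
G → F is preserved.
C → G is preserved.
A, C → F is preserved.

B, D, G → C, F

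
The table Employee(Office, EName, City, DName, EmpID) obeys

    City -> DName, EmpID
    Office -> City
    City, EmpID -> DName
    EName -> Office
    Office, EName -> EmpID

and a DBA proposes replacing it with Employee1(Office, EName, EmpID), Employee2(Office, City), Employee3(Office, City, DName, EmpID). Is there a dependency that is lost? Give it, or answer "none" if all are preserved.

none

City → DName, EmpID lies within Employee3.
Office → City lies within Employee2.
City, EmpID → DName lies within Employee3.
EName → Office lies within Employee1.
Office, EName → EmpID lies within Employee1.
Every dependency is enforceable on the fragments, so the decomposition is dependency-preserving.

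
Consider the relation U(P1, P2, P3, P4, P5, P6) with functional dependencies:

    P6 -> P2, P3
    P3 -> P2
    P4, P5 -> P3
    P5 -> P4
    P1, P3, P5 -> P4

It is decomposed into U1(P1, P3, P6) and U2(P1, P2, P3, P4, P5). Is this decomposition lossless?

No

Common attributes: U1 ∩ U2 = {P1, P3}.
Closure of {P1, P3}: P3 → P2 applies, adding P2. So (P1, P3)⁺ = {P1, P2, P3}.
The closure contains neither all of U1 = {P1, P3, P6} nor all of U2 = {P1, P2, P3, P4, P5}, so the common attributes are not a superkey of either fragment. The join is lossy.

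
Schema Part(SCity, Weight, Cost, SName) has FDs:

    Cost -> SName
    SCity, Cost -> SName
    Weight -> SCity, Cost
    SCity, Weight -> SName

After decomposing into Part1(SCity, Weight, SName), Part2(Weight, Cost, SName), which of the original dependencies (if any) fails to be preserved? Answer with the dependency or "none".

none

Cost → SName lies within Part2.
SCity, Cost → SName: restricted closure across fragments reaches SName.
Weight → SCity, Cost: restricted closure across fragments reaches SCity, Cost.
SCity, Weight → SName lies within Part1.
Every dependency is enforceable on the fragments, so the decomposition is dependency-preserving.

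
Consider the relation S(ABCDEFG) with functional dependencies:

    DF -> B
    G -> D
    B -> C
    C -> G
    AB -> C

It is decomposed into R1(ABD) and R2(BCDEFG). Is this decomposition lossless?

Common attributes: R1 ∩ R2 = {BD}.
Closure of {BD}: B → C applies, adding C; C → G applies, adding G. So (BD)⁺ = {BCDG}.
The closure contains neither all of R1 = {ABD} nor all of R2 = {BCDEFG}, so the common attributes are not a superkey of either fragment. The join is lossy.

No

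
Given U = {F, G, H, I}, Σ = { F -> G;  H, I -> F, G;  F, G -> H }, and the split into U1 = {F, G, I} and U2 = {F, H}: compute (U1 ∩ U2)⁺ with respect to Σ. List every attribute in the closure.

U1 ∩ U2 = {F}.
F → G applies, adding G
F, G → H applies, adding H
Closure: {F, G, H}.

F, G, H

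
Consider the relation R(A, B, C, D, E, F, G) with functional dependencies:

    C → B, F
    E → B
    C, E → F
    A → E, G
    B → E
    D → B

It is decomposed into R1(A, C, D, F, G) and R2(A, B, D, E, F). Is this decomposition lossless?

Common attributes: R1 ∩ R2 = {A, D, F}.
Closure of {A, D, F}: A → E, G applies, adding E, G; D → B applies, adding B. So (A, D, F)⁺ = {A, B, D, E, F, G}.
This closure contains every attribute of R2, so R1 ∩ R2 → R2. The join is lossless.

Yes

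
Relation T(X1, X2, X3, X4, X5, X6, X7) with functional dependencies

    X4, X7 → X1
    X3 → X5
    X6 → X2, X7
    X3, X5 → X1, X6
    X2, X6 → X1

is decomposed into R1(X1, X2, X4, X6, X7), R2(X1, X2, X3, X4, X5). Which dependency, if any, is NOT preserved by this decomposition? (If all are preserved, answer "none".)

Check X3, X5 → X1, X6: no single fragment contains all of {X1, X3, X5, X6}, and the restricted closure of {X3, X5} across the fragments never reaches {X1, X6}.
X4, X7 → X1 is preserved.
X3 → X5 is preserved.
X6 → X2, X7 is preserved.
X2, X6 → X1 is preserved.

X3, X5 → X1, X6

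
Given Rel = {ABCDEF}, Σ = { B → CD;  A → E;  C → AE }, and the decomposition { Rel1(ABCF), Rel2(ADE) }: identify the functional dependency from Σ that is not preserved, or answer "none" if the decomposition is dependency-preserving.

Check B → CD: no single fragment contains all of {BCD}, and the restricted closure of {B} across the fragments never reaches {CD}.
A → E is preserved.
C → AE is preserved.

B → CD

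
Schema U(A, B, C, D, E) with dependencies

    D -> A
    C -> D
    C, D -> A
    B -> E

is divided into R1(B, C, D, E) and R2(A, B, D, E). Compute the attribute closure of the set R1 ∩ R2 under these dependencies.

R1 ∩ R2 = {B, D, E}.
D → A applies, adding A
Closure: {A, B, D, E}.

A, B, D, E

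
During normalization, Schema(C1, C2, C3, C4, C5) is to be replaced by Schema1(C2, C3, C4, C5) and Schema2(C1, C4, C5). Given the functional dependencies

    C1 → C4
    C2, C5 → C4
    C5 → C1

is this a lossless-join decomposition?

Common attributes: Schema1 ∩ Schema2 = {C4, C5}.
Closure of {C4, C5}: C5 → C1 applies, adding C1. So (C4, C5)⁺ = {C1, C4, C5}.
This closure contains every attribute of Schema2, so Schema1 ∩ Schema2 → Schema2. The join is lossless.

Yes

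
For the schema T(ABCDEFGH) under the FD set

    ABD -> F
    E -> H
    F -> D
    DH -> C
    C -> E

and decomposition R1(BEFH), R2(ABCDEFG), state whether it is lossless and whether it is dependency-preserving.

lossless but not dependency-preserving

Lossless test: (BEF)⁺ = {BCDEFH}, which contains all of one fragment — lossless.
Dependency preservation: the restricted closure of {DH} across the fragments never reaches {C}, so DH → C cannot be enforced without a join — not preserved.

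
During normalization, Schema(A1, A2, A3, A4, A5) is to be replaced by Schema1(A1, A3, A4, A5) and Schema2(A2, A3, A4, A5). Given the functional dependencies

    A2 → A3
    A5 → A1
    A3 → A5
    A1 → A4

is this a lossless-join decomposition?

Common attributes: Schema1 ∩ Schema2 = {A3, A4, A5}.
Closure of {A3, A4, A5}: A5 → A1 applies, adding A1. So (A3, A4, A5)⁺ = {A1, A3, A4, A5}.
This closure contains every attribute of Schema1, so Schema1 ∩ Schema2 → Schema1. The join is lossless.

Yes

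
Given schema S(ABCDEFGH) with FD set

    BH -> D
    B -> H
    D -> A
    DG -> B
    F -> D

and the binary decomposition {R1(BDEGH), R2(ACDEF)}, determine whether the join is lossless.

Common attributes: R1 ∩ R2 = {DE}.
Closure of {DE}: D → A applies, adding A. So (DE)⁺ = {ADE}.
The closure contains neither all of R1 = {BDEGH} nor all of R2 = {ACDEF}, so the common attributes are not a superkey of either fragment. The join is lossy.

No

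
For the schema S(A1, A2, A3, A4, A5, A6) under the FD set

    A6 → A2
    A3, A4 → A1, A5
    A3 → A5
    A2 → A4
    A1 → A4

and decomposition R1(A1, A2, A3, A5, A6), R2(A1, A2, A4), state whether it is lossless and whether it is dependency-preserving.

lossless but not dependency-preserving

Lossless test: (A1, A2)⁺ = {A1, A2, A4}, which contains all of one fragment — lossless.
Dependency preservation: the restricted closure of {A3, A4} across the fragments never reaches {A1, A5}, so A3, A4 → A1, A5 cannot be enforced without a join — not preserved.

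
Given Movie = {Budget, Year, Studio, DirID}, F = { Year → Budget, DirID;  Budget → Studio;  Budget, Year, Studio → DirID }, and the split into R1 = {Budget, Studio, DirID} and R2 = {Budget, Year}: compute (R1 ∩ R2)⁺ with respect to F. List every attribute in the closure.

Budget, Studio

R1 ∩ R2 = {Budget}.
Budget → Studio applies, adding Studio
Closure: {Budget, Studio}.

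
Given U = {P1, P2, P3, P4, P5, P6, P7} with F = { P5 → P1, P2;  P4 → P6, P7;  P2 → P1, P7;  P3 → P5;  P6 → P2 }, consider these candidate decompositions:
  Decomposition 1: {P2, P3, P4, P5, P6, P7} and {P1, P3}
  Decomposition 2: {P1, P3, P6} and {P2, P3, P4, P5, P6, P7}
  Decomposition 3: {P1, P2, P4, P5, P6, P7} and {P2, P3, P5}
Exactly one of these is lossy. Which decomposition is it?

Decomposition 1: common = {P3}, closure = {P1, P2, P3, P5, P7} → lossless.
Decomposition 2: common = {P3, P6}, closure = {P1, P2, P3, P5, P6, P7} → lossless.
Decomposition 3: common = {P2, P5}, closure = {P1, P2, P5, P7} → lossy.

Decomposition 3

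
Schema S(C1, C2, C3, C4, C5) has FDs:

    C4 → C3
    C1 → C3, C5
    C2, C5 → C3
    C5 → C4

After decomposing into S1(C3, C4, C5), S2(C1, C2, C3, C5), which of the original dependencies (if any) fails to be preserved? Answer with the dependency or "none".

none

C4 → C3 lies within S1.
C1 → C3, C5 lies within S2.
C2, C5 → C3 lies within S2.
C5 → C4 lies within S1.
Every dependency is enforceable on the fragments, so the decomposition is dependency-preserving.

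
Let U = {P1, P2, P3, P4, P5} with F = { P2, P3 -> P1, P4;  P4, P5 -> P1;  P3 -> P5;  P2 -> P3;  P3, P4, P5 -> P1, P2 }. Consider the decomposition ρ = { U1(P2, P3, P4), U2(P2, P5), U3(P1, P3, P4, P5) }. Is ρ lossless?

Yes

Chase test. Columns are P1, P2, P3, P4, P5; row i has aⱼ where attribute j ∈ Ui, else bᵢⱼ.
Initial tableau (one row per fragment):
  row 1: b11 a2 a3 a4 b15
  row 2: b21 a2 b23 b24 a5
  row 3: a1 b32 a3 a4 a5
Rows 1 and 3 agree on P3; apply P3→P5 and equate their P5 entries.
Rows 1 and 2 agree on P2; apply P2→P3 and equate their P3 entries.
Rows 1 and 3 agree on P3, P4, P5; apply P3, P4, P5→P1, P2 and equate their P1, P2 entries.
Rows 1 and 2 agree on P2, P3; apply P2, P3→P1, P4 and equate their P1, P4 entries.
Row 1 is now all distinguished symbols — the join is lossless.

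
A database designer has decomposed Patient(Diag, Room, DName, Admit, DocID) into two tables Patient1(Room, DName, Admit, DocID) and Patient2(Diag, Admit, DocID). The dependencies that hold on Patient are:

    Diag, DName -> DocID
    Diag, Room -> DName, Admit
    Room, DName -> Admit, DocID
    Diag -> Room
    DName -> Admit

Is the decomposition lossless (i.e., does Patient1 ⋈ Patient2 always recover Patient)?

No

Common attributes: Patient1 ∩ Patient2 = {Admit, DocID}.
No dependency enlarges {Admit, DocID}, so (Admit, DocID)⁺ = {Admit, DocID}.
The closure contains neither all of Patient1 = {Room, DName, Admit, DocID} nor all of Patient2 = {Diag, Admit, DocID}, so the common attributes are not a superkey of either fragment. The join is lossy.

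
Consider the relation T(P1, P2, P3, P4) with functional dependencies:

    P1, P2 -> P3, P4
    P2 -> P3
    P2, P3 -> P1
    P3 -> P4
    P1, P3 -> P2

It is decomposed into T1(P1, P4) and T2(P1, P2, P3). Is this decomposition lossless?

Common attributes: T1 ∩ T2 = {P1}.
No dependency enlarges {P1}, so (P1)⁺ = {P1}.
The closure contains neither all of T1 = {P1, P4} nor all of T2 = {P1, P2, P3}, so the common attributes are not a superkey of either fragment. The join is lossy.

No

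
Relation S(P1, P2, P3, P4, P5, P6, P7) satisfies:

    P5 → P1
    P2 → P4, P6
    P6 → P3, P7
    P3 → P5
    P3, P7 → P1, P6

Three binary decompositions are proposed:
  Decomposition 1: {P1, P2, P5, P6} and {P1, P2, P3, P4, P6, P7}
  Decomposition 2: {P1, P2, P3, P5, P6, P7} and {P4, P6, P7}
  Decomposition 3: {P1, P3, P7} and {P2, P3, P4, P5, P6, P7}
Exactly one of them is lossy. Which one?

Decomposition 2

Decomposition 1: common = {P1, P2, P6}, closure = {P1, P2, P3, P4, P5, P6, P7} → lossless.
Decomposition 2: common = {P6, P7}, closure = {P1, P3, P5, P6, P7} → lossy.
Decomposition 3: common = {P3, P7}, closure = {P1, P3, P5, P6, P7} → lossless.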